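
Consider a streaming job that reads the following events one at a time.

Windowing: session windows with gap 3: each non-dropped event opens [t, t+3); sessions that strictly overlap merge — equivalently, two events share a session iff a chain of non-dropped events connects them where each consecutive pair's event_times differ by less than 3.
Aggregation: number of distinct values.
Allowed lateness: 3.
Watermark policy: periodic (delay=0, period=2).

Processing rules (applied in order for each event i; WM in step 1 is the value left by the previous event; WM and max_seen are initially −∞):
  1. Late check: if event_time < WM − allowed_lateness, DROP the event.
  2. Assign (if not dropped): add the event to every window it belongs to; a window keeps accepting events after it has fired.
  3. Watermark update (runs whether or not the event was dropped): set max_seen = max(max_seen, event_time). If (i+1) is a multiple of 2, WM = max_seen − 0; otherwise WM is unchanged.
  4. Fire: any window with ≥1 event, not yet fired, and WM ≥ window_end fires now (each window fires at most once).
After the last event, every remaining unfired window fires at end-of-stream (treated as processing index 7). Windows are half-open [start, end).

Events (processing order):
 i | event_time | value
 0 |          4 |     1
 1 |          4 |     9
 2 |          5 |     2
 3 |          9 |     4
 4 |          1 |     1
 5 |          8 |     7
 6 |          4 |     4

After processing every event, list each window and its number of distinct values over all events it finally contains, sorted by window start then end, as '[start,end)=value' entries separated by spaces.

i=0 t=4 v=1: → [4,7); WM=−∞
i=1 t=4 v=9: → [4,7); WM=4
i=2 t=5 v=2: → [4,8); WM=4
i=3 t=9 v=4: → [9,12); WM=9
i=4 t=1 v=1: DROP (t<9-3); WM=9
i=5 t=8 v=7: → [8,12); WM=9
i=6 t=4 v=4: DROP (t<9-3); WM=9

[4,8)=3 [8,12)=2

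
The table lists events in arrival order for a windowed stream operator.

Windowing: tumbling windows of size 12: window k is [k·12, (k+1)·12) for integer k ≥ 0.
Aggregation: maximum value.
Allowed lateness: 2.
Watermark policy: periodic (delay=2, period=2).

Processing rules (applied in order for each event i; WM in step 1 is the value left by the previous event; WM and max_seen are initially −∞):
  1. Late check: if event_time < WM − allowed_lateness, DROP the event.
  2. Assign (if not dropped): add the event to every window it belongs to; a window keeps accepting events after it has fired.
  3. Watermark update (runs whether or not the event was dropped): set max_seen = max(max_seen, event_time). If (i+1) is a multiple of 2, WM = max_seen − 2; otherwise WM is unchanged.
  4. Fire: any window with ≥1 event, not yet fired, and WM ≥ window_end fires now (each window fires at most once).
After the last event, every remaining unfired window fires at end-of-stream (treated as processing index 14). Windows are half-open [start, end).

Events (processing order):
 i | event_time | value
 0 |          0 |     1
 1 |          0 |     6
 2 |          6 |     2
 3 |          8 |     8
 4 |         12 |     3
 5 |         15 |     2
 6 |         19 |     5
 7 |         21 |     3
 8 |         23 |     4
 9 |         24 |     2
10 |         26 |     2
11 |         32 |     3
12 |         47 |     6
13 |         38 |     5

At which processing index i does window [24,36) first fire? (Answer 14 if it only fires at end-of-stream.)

13

i=0 t=0 v=1: → [0,12); WM=−∞
i=1 t=0 v=6: → [0,12); WM=-2
i=2 t=6 v=2: → [0,12); WM=-2
i=3 t=8 v=8: → [0,12); WM=6
i=4 t=12 v=3: → [12,24); WM=6
i=5 t=15 v=2: → [12,24); WM=13; [0,12) fires=8
i=6 t=19 v=5: → [12,24); WM=13
i=7 t=21 v=3: → [12,24); WM=19
i=8 t=23 v=4: → [12,24); WM=19
i=9 t=24 v=2: → [24,36); WM=22
i=10 t=26 v=2: → [24,36); WM=22
i=11 t=32 v=3: → [24,36); WM=30; [12,24) fires=5
i=12 t=47 v=6: → [36,48); WM=30
i=13 t=38 v=5: → [36,48); WM=45; [24,36) fires=3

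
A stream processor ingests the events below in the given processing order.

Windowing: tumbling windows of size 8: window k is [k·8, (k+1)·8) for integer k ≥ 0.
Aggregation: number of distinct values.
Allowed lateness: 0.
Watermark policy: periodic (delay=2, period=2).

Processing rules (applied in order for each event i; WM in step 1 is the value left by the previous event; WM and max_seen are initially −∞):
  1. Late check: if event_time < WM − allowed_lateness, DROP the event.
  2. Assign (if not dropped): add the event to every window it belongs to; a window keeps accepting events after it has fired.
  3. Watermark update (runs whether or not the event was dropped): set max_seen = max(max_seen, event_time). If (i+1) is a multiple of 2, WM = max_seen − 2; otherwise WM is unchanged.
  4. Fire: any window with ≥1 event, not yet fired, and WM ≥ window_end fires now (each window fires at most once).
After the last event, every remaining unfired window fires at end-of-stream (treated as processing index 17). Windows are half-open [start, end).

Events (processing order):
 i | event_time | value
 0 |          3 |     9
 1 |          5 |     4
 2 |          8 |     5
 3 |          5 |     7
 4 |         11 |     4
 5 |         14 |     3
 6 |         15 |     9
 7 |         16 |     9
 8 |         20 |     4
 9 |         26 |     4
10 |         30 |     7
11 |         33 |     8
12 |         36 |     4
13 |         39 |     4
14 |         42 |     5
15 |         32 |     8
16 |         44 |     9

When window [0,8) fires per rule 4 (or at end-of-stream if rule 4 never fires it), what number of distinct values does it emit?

3

i=0 t=3 v=9: → [0,8); WM=−∞
i=1 t=5 v=4: → [0,8); WM=3
i=2 t=8 v=5: → [8,16); WM=3
i=3 t=5 v=7: → [0,8); WM=6
i=4 t=11 v=4: → [8,16); WM=6
i=5 t=14 v=3: → [8,16); WM=12; [0,8) fires=3
i=6 t=15 v=9: → [8,16); WM=12
i=7 t=16 v=9: → [16,24); WM=14
i=8 t=20 v=4: → [16,24); WM=14
i=9 t=26 v=4: → [24,32); WM=24; [8,16) fires=4 [16,24) fires=2
i=10 t=30 v=7: → [24,32); WM=24
i=11 t=33 v=8: → [32,40); WM=31
i=12 t=36 v=4: → [32,40); WM=31
i=13 t=39 v=4: → [32,40); WM=37; [24,32) fires=2
i=14 t=42 v=5: → [40,48); WM=37
i=15 t=32 v=8: DROP (t<37-0); WM=40; [32,40) fires=2
i=16 t=44 v=9: → [40,48); WM=40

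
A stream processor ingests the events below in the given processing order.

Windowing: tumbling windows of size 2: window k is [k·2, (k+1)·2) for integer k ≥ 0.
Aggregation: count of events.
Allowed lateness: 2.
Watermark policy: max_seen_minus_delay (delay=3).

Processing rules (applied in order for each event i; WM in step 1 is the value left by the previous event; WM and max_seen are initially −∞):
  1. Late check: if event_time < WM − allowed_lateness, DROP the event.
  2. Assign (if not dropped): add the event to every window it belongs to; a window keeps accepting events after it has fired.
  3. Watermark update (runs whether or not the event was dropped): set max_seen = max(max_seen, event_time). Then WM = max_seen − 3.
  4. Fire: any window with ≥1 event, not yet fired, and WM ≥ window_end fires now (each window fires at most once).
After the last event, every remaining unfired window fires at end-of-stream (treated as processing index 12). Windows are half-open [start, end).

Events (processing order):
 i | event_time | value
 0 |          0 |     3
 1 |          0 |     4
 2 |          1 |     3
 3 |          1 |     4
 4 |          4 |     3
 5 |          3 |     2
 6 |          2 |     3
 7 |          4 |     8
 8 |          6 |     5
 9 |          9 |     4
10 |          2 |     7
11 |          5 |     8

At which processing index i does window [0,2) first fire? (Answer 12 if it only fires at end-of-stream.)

i=0 t=0 v=3: → [0,2); WM=-3
i=1 t=0 v=4: → [0,2); WM=-3
i=2 t=1 v=3: → [0,2); WM=-2
i=3 t=1 v=4: → [0,2); WM=-2
i=4 t=4 v=3: → [4,6); WM=1
i=5 t=3 v=2: → [2,4); WM=1
i=6 t=2 v=3: → [2,4); WM=1
i=7 t=4 v=8: → [4,6); WM=1
i=8 t=6 v=5: → [6,8); WM=3; [0,2) fires=4
i=9 t=9 v=4: → [8,10); WM=6; [2,4) fires=2 [4,6) fires=2
i=10 t=2 v=7: DROP (t<6-2); WM=6
i=11 t=5 v=8: → [4,6); WM=6

8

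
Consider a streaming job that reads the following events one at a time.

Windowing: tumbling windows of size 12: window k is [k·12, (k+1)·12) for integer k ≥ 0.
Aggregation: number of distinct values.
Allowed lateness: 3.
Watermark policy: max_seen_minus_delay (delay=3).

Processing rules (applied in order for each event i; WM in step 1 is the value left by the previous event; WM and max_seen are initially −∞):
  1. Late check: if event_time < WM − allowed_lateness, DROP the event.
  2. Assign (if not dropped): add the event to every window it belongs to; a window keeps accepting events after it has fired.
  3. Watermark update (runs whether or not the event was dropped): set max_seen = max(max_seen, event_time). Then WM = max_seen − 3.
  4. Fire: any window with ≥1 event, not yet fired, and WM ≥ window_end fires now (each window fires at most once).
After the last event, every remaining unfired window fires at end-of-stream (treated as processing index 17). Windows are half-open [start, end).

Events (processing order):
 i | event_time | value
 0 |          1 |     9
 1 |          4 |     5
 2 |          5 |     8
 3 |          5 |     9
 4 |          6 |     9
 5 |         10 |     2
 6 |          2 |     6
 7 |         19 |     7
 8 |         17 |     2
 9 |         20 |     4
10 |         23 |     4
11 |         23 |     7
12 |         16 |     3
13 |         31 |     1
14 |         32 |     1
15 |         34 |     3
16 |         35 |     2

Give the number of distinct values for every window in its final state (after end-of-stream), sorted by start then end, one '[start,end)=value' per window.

i=0 t=1 v=9: → [0,12); WM=-2
i=1 t=4 v=5: → [0,12); WM=1
i=2 t=5 v=8: → [0,12); WM=2
i=3 t=5 v=9: → [0,12); WM=2
i=4 t=6 v=9: → [0,12); WM=3
i=5 t=10 v=2: → [0,12); WM=7
i=6 t=2 v=6: DROP (t<7-3); WM=7
i=7 t=19 v=7: → [12,24); WM=16; [0,12) fires=4
i=8 t=17 v=2: → [12,24); WM=16
i=9 t=20 v=4: → [12,24); WM=17
i=10 t=23 v=4: → [12,24); WM=20
i=11 t=23 v=7: → [12,24); WM=20
i=12 t=16 v=3: DROP (t<20-3); WM=20
i=13 t=31 v=1: → [24,36); WM=28; [12,24) fires=3
i=14 t=32 v=1: → [24,36); WM=29
i=15 t=34 v=3: → [24,36); WM=31
i=16 t=35 v=2: → [24,36); WM=32

[0,12)=4 [12,24)=3 [24,36)=3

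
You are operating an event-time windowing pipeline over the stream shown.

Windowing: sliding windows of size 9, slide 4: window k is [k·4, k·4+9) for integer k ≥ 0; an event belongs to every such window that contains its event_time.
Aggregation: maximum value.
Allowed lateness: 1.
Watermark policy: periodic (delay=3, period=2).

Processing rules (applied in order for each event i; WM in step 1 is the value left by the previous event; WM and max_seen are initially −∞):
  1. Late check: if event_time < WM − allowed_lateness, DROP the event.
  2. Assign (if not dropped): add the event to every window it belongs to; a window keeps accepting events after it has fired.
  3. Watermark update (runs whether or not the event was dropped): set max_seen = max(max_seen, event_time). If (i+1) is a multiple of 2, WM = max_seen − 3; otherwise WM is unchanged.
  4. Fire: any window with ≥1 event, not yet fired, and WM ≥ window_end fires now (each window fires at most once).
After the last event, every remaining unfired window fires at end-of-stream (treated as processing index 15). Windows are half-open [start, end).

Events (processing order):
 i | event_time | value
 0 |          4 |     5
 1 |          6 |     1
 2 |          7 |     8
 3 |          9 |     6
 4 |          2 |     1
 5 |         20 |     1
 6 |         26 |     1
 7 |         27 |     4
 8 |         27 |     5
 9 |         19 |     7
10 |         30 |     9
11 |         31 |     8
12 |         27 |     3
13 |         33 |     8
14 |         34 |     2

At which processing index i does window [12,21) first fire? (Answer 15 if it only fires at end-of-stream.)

7

i=0 t=4 v=5: → [4,13),[0,9); WM=−∞
i=1 t=6 v=1: → [4,13),[0,9); WM=3
i=2 t=7 v=8: → [4,13),[0,9); WM=3
i=3 t=9 v=6: → [8,17),[4,13); WM=6
i=4 t=2 v=1: DROP (t<6-1); WM=6
i=5 t=20 v=1: → [20,29),[16,25),[12,21); WM=17; [0,9) fires=8 [4,13) fires=8 [8,17) fires=6
i=6 t=26 v=1: → [24,33),[20,29); WM=17
i=7 t=27 v=4: → [24,33),[20,29); WM=24; [12,21) fires=1
i=8 t=27 v=5: → [24,33),[20,29); WM=24
i=9 t=19 v=7: DROP (t<24-1); WM=24
i=10 t=30 v=9: → [28,37),[24,33); WM=24
i=11 t=31 v=8: → [28,37),[24,33); WM=28; [16,25) fires=1
i=12 t=27 v=3: → [24,33),[20,29); WM=28
i=13 t=33 v=8: → [32,41),[28,37); WM=30; [20,29) fires=5
i=14 t=34 v=2: → [32,41),[28,37); WM=30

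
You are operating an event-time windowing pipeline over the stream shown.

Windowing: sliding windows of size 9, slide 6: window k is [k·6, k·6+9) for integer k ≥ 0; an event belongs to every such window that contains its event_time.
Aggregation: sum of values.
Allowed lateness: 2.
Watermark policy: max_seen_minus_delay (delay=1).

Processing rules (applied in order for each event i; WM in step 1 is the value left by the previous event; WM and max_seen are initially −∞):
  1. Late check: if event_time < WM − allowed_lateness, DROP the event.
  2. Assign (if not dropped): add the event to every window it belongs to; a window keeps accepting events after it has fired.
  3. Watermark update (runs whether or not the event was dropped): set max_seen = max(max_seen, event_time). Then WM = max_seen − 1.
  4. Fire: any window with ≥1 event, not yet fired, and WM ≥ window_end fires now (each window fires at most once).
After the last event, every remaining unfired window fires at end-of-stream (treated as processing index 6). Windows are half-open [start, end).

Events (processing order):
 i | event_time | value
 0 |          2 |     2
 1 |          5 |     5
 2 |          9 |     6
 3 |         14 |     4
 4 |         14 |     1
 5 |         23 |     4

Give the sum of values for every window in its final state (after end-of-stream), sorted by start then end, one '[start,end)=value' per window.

[0,9)=7 [6,15)=11 [12,21)=5 [18,27)=4

i=0 t=2 v=2: → [0,9); WM=1
i=1 t=5 v=5: → [0,9); WM=4
i=2 t=9 v=6: → [6,15); WM=8
i=3 t=14 v=4: → [12,21),[6,15); WM=13; [0,9) fires=7
i=4 t=14 v=1: → [12,21),[6,15); WM=13
i=5 t=23 v=4: → [18,27); WM=22; [6,15) fires=11 [12,21) fires=5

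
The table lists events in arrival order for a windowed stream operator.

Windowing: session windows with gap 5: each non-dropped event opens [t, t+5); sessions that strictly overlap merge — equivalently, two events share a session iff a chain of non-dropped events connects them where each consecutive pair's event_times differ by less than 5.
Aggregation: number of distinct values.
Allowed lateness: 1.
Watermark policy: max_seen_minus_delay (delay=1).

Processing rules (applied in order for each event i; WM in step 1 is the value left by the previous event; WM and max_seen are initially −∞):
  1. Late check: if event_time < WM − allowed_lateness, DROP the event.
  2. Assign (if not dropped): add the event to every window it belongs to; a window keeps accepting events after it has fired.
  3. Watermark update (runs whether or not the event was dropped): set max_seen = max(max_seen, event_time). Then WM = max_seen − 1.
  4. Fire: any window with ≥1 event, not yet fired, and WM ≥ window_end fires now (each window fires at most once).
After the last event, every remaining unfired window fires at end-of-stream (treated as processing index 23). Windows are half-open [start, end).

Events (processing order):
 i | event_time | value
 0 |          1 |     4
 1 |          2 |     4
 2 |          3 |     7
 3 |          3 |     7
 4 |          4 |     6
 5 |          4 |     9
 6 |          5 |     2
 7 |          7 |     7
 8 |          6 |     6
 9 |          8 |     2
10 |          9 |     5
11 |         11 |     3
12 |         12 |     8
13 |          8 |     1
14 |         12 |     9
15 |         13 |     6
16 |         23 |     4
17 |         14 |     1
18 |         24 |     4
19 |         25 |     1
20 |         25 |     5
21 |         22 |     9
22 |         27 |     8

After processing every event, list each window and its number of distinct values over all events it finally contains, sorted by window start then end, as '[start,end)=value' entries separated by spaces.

[1,18)=8 [23,32)=4

i=0 t=1 v=4: → [1,6); WM=0
i=1 t=2 v=4: → [1,7); WM=1
i=2 t=3 v=7: → [1,8); WM=2
i=3 t=3 v=7: → [1,8); WM=2
i=4 t=4 v=6: → [1,9); WM=3
i=5 t=4 v=9: → [1,9); WM=3
i=6 t=5 v=2: → [1,10); WM=4
i=7 t=7 v=7: → [1,12); WM=6
i=8 t=6 v=6: → [1,12); WM=6
i=9 t=8 v=2: → [1,13); WM=7
i=10 t=9 v=5: → [1,14); WM=8
i=11 t=11 v=3: → [1,16); WM=10
i=12 t=12 v=8: → [1,17); WM=11
i=13 t=8 v=1: DROP (t<11-1); WM=11
i=14 t=12 v=9: → [1,17); WM=11
i=15 t=13 v=6: → [1,18); WM=12
i=16 t=23 v=4: → [23,28); WM=22
i=17 t=14 v=1: DROP (t<22-1); WM=22
i=18 t=24 v=4: → [23,29); WM=23
i=19 t=25 v=1: → [23,30); WM=24
i=20 t=25 v=5: → [23,30); WM=24
i=21 t=22 v=9: DROP (t<24-1); WM=24
i=22 t=27 v=8: → [23,32); WM=26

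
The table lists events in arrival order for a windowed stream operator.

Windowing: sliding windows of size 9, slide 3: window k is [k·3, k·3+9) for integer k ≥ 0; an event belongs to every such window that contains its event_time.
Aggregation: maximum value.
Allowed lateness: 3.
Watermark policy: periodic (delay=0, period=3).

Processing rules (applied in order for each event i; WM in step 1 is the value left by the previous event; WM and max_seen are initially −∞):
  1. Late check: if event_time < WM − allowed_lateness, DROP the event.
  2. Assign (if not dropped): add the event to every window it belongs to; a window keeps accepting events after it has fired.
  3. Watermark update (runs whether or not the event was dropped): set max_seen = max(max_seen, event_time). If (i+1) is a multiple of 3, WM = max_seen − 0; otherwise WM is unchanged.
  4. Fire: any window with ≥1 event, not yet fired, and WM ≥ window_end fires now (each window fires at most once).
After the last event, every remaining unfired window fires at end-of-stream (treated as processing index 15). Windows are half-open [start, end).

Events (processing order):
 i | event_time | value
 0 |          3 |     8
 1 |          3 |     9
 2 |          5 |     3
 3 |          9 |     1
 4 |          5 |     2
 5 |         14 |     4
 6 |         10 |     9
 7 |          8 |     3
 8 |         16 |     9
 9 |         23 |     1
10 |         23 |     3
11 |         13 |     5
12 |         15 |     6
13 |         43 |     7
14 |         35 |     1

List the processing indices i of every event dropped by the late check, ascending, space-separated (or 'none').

i=0 t=3 v=8: → [3,12),[0,9); WM=−∞
i=1 t=3 v=9: → [3,12),[0,9); WM=−∞
i=2 t=5 v=3: → [3,12),[0,9); WM=5
i=3 t=9 v=1: → [9,18),[6,15),[3,12); WM=5
i=4 t=5 v=2: → [3,12),[0,9); WM=5
i=5 t=14 v=4: → [12,21),[9,18),[6,15); WM=14; [0,9) fires=9 [3,12) fires=9
i=6 t=10 v=9: DROP (t<14-3); WM=14
i=7 t=8 v=3: DROP (t<14-3); WM=14
i=8 t=16 v=9: → [15,24),[12,21),[9,18); WM=16; [6,15) fires=4
i=9 t=23 v=1: → [21,30),[18,27),[15,24); WM=16
i=10 t=23 v=3: → [21,30),[18,27),[15,24); WM=16
i=11 t=13 v=5: → [12,21),[9,18),[6,15); WM=23; [9,18) fires=9 [12,21) fires=9
i=12 t=15 v=6: DROP (t<23-3); WM=23
i=13 t=43 v=7: → [42,51),[39,48),[36,45); WM=23
i=14 t=35 v=1: → [33,42),[30,39),[27,36); WM=43; [15,24) fires=9 [18,27) fires=3 [21,30) fires=3 [27,36) fires=1 [30,39) fires=1 [33,42) fires=1

6 7 12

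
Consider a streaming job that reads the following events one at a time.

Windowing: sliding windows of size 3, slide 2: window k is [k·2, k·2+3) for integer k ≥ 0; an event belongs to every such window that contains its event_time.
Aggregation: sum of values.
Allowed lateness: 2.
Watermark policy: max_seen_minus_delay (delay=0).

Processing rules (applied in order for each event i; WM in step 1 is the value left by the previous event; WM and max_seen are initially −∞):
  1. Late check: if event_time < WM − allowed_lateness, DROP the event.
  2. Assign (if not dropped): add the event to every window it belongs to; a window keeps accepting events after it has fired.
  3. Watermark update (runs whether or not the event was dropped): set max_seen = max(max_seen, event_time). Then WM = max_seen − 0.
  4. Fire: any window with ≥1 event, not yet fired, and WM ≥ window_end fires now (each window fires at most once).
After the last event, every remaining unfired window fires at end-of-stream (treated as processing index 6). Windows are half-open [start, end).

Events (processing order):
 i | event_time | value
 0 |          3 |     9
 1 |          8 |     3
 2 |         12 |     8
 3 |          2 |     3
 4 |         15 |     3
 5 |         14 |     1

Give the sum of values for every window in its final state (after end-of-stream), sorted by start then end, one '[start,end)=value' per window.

i=0 t=3 v=9: → [2,5); WM=3
i=1 t=8 v=3: → [8,11),[6,9); WM=8; [2,5) fires=9
i=2 t=12 v=8: → [12,15),[10,13); WM=12; [6,9) fires=3 [8,11) fires=3
i=3 t=2 v=3: DROP (t<12-2); WM=12
i=4 t=15 v=3: → [14,17); WM=15; [10,13) fires=8 [12,15) fires=8
i=5 t=14 v=1: → [14,17),[12,15); WM=15

[2,5)=9 [6,9)=3 [8,11)=3 [10,13)=8 [12,15)=9 [14,17)=4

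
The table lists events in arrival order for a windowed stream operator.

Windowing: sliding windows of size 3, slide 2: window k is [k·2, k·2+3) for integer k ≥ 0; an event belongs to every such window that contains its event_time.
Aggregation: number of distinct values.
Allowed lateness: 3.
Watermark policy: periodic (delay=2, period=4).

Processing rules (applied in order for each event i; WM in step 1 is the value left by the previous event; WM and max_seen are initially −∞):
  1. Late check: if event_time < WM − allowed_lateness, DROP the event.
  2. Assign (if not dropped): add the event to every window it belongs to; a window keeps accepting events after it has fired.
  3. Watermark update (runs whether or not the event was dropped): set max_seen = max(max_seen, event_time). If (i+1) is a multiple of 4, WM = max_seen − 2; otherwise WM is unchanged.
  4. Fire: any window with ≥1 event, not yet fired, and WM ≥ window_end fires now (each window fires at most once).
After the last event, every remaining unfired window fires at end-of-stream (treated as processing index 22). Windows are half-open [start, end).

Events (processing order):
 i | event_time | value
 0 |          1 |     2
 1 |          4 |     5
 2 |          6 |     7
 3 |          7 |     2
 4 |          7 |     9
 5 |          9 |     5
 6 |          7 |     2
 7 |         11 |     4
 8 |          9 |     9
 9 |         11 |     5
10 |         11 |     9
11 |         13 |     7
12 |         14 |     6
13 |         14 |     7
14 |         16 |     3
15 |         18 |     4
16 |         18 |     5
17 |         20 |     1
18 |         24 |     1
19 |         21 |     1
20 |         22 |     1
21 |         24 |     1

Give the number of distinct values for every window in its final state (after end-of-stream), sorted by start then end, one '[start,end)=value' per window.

[0,3)=1 [2,5)=1 [4,7)=2 [6,9)=3 [8,11)=2 [10,13)=3 [12,15)=2 [14,17)=3 [16,19)=3 [18,21)=3 [20,23)=1 [22,25)=1 [24,27)=1

i=0 t=1 v=2: → [0,3); WM=−∞
i=1 t=4 v=5: → [4,7),[2,5); WM=−∞
i=2 t=6 v=7: → [6,9),[4,7); WM=−∞
i=3 t=7 v=2: → [6,9); WM=5; [0,3) fires=1 [2,5) fires=1
i=4 t=7 v=9: → [6,9); WM=5
i=5 t=9 v=5: → [8,11); WM=5
i=6 t=7 v=2: → [6,9); WM=5
i=7 t=11 v=4: → [10,13); WM=9; [4,7) fires=2 [6,9) fires=3
i=8 t=9 v=9: → [8,11); WM=9
i=9 t=11 v=5: → [10,13); WM=9
i=10 t=11 v=9: → [10,13); WM=9
i=11 t=13 v=7: → [12,15); WM=11; [8,11) fires=2
i=12 t=14 v=6: → [14,17),[12,15); WM=11
i=13 t=14 v=7: → [14,17),[12,15); WM=11
i=14 t=16 v=3: → [16,19),[14,17); WM=11
i=15 t=18 v=4: → [18,21),[16,19); WM=16; [10,13) fires=3 [12,15) fires=2
i=16 t=18 v=5: → [18,21),[16,19); WM=16
i=17 t=20 v=1: → [20,23),[18,21); WM=16
i=18 t=24 v=1: → [24,27),[22,25); WM=16
i=19 t=21 v=1: → [20,23); WM=22; [14,17) fires=3 [16,19) fires=3 [18,21) fires=3
i=20 t=22 v=1: → [22,25),[20,23); WM=22
i=21 t=24 v=1: → [24,27),[22,25); WM=22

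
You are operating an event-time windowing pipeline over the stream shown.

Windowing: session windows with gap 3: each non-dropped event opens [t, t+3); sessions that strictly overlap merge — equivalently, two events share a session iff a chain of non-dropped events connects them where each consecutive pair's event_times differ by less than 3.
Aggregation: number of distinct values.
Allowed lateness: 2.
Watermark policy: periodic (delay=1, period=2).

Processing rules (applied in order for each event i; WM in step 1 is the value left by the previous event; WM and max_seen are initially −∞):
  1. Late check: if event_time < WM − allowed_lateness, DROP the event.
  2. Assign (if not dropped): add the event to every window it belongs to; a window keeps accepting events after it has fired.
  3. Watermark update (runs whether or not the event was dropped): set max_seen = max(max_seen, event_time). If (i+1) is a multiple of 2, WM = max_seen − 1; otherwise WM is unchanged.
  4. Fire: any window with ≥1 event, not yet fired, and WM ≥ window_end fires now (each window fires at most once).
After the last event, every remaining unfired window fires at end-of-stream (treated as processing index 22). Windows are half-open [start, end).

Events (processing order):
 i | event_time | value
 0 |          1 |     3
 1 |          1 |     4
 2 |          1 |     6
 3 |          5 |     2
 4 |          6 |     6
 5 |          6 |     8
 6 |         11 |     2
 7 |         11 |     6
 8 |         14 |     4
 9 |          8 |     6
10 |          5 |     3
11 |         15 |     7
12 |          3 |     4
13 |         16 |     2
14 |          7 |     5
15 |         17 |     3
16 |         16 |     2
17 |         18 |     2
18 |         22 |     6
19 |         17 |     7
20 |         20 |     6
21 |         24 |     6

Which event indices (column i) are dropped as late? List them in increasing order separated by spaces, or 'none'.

10 12 14

i=0 t=1 v=3: → [1,4); WM=−∞
i=1 t=1 v=4: → [1,4); WM=0
i=2 t=1 v=6: → [1,4); WM=0
i=3 t=5 v=2: → [5,8); WM=4
i=4 t=6 v=6: → [5,9); WM=4
i=5 t=6 v=8: → [5,9); WM=5
i=6 t=11 v=2: → [11,14); WM=5
i=7 t=11 v=6: → [11,14); WM=10
i=8 t=14 v=4: → [14,17); WM=10
i=9 t=8 v=6: → [5,11); WM=13
i=10 t=5 v=3: DROP (t<13-2); WM=13
i=11 t=15 v=7: → [14,18); WM=14
i=12 t=3 v=4: DROP (t<14-2); WM=14
i=13 t=16 v=2: → [14,19); WM=15
i=14 t=7 v=5: DROP (t<15-2); WM=15
i=15 t=17 v=3: → [14,20); WM=16
i=16 t=16 v=2: → [14,20); WM=16
i=17 t=18 v=2: → [14,21); WM=17
i=18 t=22 v=6: → [22,25); WM=17
i=19 t=17 v=7: → [14,21); WM=21
i=20 t=20 v=6: → [14,25); WM=21
i=21 t=24 v=6: → [14,27); WM=23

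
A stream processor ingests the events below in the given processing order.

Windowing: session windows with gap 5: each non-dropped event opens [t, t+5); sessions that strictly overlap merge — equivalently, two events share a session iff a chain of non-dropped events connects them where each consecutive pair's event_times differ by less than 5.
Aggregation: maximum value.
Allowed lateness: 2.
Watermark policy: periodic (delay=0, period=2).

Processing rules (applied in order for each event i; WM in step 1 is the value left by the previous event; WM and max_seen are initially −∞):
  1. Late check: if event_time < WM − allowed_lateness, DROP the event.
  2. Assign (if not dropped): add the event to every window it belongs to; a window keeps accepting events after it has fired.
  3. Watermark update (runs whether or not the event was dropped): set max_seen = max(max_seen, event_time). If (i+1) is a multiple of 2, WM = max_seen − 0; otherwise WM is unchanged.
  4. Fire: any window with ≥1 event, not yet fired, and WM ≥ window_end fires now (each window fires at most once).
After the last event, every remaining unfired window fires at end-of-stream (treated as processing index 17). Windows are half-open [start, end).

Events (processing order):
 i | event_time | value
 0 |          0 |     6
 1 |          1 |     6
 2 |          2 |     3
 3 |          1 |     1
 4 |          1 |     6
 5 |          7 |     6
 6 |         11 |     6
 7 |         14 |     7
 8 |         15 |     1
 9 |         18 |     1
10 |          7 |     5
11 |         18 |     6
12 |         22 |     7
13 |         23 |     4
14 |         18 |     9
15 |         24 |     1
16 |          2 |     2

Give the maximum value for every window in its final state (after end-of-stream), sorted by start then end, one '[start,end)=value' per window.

i=0 t=0 v=6: → [0,5); WM=−∞
i=1 t=1 v=6: → [0,6); WM=1
i=2 t=2 v=3: → [0,7); WM=1
i=3 t=1 v=1: → [0,7); WM=2
i=4 t=1 v=6: → [0,7); WM=2
i=5 t=7 v=6: → [7,12); WM=7
i=6 t=11 v=6: → [7,16); WM=7
i=7 t=14 v=7: → [7,19); WM=14
i=8 t=15 v=1: → [7,20); WM=14
i=9 t=18 v=1: → [7,23); WM=18
i=10 t=7 v=5: DROP (t<18-2); WM=18
i=11 t=18 v=6: → [7,23); WM=18
i=12 t=22 v=7: → [7,27); WM=18
i=13 t=23 v=4: → [7,28); WM=23
i=14 t=18 v=9: DROP (t<23-2); WM=23
i=15 t=24 v=1: → [7,29); WM=24
i=16 t=2 v=2: DROP (t<24-2); WM=24

[0,7)=6 [7,29)=7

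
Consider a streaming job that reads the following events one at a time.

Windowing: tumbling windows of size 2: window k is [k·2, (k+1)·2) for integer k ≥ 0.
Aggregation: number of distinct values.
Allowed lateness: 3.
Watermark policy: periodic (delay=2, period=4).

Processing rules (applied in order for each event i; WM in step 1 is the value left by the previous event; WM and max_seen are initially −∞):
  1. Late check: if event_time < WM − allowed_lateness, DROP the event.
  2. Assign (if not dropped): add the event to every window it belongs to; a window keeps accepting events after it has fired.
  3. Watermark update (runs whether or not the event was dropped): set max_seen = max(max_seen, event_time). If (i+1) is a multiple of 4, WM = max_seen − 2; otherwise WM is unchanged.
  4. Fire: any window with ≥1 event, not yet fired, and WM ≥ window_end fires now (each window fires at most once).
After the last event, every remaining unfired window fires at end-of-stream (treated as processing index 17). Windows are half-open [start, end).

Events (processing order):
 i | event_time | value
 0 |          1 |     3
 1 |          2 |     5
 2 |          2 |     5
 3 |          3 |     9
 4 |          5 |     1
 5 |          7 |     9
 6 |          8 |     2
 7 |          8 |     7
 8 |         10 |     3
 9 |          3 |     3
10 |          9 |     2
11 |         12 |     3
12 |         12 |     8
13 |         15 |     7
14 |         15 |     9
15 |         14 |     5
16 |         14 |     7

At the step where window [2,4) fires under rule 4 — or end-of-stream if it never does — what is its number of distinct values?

i=0 t=1 v=3: → [0,2); WM=−∞
i=1 t=2 v=5: → [2,4); WM=−∞
i=2 t=2 v=5: → [2,4); WM=−∞
i=3 t=3 v=9: → [2,4); WM=1
i=4 t=5 v=1: → [4,6); WM=1
i=5 t=7 v=9: → [6,8); WM=1
i=6 t=8 v=2: → [8,10); WM=1
i=7 t=8 v=7: → [8,10); WM=6; [0,2) fires=1 [2,4) fires=2 [4,6) fires=1
i=8 t=10 v=3: → [10,12); WM=6
i=9 t=3 v=3: → [2,4); WM=6
i=10 t=9 v=2: → [8,10); WM=6
i=11 t=12 v=3: → [12,14); WM=10; [6,8) fires=1 [8,10) fires=2
i=12 t=12 v=8: → [12,14); WM=10
i=13 t=15 v=7: → [14,16); WM=10
i=14 t=15 v=9: → [14,16); WM=10
i=15 t=14 v=5: → [14,16); WM=13; [10,12) fires=1
i=16 t=14 v=7: → [14,16); WM=13

2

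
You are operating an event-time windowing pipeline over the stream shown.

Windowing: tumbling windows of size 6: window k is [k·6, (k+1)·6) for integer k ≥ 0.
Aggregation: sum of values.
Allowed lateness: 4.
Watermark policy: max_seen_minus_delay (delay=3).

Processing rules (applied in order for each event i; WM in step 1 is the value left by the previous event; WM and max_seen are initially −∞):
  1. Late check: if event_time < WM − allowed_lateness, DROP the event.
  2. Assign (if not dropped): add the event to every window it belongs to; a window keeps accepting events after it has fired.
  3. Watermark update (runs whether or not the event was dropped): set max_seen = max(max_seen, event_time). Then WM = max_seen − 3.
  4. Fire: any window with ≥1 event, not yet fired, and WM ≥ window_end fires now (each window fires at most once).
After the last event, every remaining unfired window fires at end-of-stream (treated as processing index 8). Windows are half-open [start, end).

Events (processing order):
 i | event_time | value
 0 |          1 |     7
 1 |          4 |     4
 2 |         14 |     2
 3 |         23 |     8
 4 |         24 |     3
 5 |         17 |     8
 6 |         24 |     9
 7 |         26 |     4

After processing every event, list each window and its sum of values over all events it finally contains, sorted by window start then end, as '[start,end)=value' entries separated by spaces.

i=0 t=1 v=7: → [0,6); WM=-2
i=1 t=4 v=4: → [0,6); WM=1
i=2 t=14 v=2: → [12,18); WM=11; [0,6) fires=11
i=3 t=23 v=8: → [18,24); WM=20; [12,18) fires=2
i=4 t=24 v=3: → [24,30); WM=21
i=5 t=17 v=8: → [12,18); WM=21
i=6 t=24 v=9: → [24,30); WM=21
i=7 t=26 v=4: → [24,30); WM=23

[0,6)=11 [12,18)=10 [18,24)=8 [24,30)=16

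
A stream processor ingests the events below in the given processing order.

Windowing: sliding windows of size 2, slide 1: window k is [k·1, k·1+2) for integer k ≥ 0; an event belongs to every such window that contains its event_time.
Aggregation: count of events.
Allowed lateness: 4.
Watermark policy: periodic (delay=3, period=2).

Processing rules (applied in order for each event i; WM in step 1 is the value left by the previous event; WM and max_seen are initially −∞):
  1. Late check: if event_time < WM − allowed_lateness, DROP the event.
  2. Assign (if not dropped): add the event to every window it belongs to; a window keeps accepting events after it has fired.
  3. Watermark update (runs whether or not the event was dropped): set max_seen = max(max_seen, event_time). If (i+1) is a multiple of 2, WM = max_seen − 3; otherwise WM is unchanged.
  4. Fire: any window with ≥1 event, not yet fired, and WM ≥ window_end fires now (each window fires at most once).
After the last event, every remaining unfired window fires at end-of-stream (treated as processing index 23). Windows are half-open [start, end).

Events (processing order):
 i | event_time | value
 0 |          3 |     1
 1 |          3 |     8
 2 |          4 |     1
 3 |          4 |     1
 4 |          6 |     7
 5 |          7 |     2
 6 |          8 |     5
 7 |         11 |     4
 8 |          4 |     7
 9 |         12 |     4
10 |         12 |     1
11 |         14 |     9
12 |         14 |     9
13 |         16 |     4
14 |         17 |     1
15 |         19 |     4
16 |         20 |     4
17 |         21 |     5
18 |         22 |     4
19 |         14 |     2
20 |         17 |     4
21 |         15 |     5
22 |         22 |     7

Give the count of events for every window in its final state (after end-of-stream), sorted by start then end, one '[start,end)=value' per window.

i=0 t=3 v=1: → [3,5),[2,4); WM=−∞
i=1 t=3 v=8: → [3,5),[2,4); WM=0
i=2 t=4 v=1: → [4,6),[3,5); WM=0
i=3 t=4 v=1: → [4,6),[3,5); WM=1
i=4 t=6 v=7: → [6,8),[5,7); WM=1
i=5 t=7 v=2: → [7,9),[6,8); WM=4; [2,4) fires=2
i=6 t=8 v=5: → [8,10),[7,9); WM=4
i=7 t=11 v=4: → [11,13),[10,12); WM=8; [3,5) fires=4 [4,6) fires=2 [5,7) fires=1 [6,8) fires=2
i=8 t=4 v=7: → [4,6),[3,5); WM=8
i=9 t=12 v=4: → [12,14),[11,13); WM=9; [7,9) fires=2
i=10 t=12 v=1: → [12,14),[11,13); WM=9
i=11 t=14 v=9: → [14,16),[13,15); WM=11; [8,10) fires=1
i=12 t=14 v=9: → [14,16),[13,15); WM=11
i=13 t=16 v=4: → [16,18),[15,17); WM=13; [10,12) fires=1 [11,13) fires=3
i=14 t=17 v=1: → [17,19),[16,18); WM=13
i=15 t=19 v=4: → [19,21),[18,20); WM=16; [12,14) fires=2 [13,15) fires=2 [14,16) fires=2
i=16 t=20 v=4: → [20,22),[19,21); WM=16
i=17 t=21 v=5: → [21,23),[20,22); WM=18; [15,17) fires=1 [16,18) fires=2
i=18 t=22 v=4: → [22,24),[21,23); WM=18
i=19 t=14 v=2: → [14,16),[13,15); WM=19; [17,19) fires=1
i=20 t=17 v=4: → [17,19),[16,18); WM=19
i=21 t=15 v=5: → [15,17),[14,16); WM=19
i=22 t=22 v=7: → [22,24),[21,23); WM=19

[2,4)=2 [3,5)=5 [4,6)=3 [5,7)=1 [6,8)=2 [7,9)=2 [8,10)=1 [10,12)=1 [11,13)=3 [12,14)=2 [13,15)=3 [14,16)=4 [15,17)=2 [16,18)=3 [17,19)=2 [18,20)=1 [19,21)=2 [20,22)=2 [21,23)=3 [22,24)=2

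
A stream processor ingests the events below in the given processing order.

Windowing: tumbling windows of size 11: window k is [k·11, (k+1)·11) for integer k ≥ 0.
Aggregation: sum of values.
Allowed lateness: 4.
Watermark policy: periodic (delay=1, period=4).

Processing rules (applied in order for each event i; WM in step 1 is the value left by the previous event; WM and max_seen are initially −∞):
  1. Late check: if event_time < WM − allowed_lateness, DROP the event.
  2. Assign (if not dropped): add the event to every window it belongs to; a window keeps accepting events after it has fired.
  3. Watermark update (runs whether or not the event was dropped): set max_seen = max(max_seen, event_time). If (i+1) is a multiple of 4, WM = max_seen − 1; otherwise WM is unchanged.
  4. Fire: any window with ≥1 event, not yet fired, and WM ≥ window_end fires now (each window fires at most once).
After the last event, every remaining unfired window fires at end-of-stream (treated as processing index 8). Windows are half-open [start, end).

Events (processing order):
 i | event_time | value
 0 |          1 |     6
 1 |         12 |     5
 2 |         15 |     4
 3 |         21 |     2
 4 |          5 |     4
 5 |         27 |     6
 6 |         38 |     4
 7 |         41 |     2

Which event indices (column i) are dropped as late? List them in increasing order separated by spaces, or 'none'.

i=0 t=1 v=6: → [0,11); WM=−∞
i=1 t=12 v=5: → [11,22); WM=−∞
i=2 t=15 v=4: → [11,22); WM=−∞
i=3 t=21 v=2: → [11,22); WM=20; [0,11) fires=6
i=4 t=5 v=4: DROP (t<20-4); WM=20
i=5 t=27 v=6: → [22,33); WM=20
i=6 t=38 v=4: → [33,44); WM=20
i=7 t=41 v=2: → [33,44); WM=40; [11,22) fires=11 [22,33) fires=6

4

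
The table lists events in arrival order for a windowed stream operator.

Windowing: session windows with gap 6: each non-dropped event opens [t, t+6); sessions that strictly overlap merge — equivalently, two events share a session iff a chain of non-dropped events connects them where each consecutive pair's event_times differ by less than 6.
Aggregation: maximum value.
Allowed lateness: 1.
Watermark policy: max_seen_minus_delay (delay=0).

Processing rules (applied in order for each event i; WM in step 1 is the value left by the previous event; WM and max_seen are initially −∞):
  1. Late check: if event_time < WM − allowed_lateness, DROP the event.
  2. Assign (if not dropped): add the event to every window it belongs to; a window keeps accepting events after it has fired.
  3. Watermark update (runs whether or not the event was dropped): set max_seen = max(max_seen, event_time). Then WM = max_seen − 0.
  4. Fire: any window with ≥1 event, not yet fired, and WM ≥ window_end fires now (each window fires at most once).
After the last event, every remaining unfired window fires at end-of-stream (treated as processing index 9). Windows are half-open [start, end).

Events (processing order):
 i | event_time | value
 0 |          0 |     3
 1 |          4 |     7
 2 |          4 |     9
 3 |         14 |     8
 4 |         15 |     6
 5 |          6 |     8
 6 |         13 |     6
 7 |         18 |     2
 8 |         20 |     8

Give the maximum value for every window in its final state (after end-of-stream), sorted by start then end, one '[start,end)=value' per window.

i=0 t=0 v=3: → [0,6); WM=0
i=1 t=4 v=7: → [0,10); WM=4
i=2 t=4 v=9: → [0,10); WM=4
i=3 t=14 v=8: → [14,20); WM=14
i=4 t=15 v=6: → [14,21); WM=15
i=5 t=6 v=8: DROP (t<15-1); WM=15
i=6 t=13 v=6: DROP (t<15-1); WM=15
i=7 t=18 v=2: → [14,24); WM=18
i=8 t=20 v=8: → [14,26); WM=20

[0,10)=9 [14,26)=8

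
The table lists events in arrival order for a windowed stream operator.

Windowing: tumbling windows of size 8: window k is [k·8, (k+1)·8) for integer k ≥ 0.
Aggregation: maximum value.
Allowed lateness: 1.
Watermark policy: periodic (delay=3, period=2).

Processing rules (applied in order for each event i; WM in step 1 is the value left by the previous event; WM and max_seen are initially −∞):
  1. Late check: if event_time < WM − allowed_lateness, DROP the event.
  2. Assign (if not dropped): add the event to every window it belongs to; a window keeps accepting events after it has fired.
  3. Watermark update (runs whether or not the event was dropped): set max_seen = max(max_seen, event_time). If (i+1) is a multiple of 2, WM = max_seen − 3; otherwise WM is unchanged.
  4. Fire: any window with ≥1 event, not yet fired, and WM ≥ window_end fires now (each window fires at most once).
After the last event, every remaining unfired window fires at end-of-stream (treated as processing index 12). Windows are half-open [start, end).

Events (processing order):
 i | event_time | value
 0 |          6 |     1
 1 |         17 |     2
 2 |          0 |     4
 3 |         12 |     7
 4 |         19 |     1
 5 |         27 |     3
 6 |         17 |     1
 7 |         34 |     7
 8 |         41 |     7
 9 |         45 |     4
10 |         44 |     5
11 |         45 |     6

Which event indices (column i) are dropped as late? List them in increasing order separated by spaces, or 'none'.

2 3 6

i=0 t=6 v=1: → [0,8); WM=−∞
i=1 t=17 v=2: → [16,24); WM=14; [0,8) fires=1
i=2 t=0 v=4: DROP (t<14-1); WM=14
i=3 t=12 v=7: DROP (t<14-1); WM=14
i=4 t=19 v=1: → [16,24); WM=14
i=5 t=27 v=3: → [24,32); WM=24; [16,24) fires=2
i=6 t=17 v=1: DROP (t<24-1); WM=24
i=7 t=34 v=7: → [32,40); WM=31
i=8 t=41 v=7: → [40,48); WM=31
i=9 t=45 v=4: → [40,48); WM=42; [24,32) fires=3 [32,40) fires=7
i=10 t=44 v=5: → [40,48); WM=42
i=11 t=45 v=6: → [40,48); WM=42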